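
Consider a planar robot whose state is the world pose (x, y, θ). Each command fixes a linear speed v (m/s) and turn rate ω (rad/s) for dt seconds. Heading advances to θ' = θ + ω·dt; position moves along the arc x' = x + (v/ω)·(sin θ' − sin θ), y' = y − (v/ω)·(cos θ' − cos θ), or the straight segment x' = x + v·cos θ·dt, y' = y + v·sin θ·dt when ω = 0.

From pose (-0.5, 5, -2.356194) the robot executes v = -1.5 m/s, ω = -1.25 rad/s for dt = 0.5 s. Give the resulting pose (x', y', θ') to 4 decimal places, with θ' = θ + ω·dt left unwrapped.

θ' = -2.3562 + -1.25·0.5 = -2.9812
R = v/ω = -1.5/-1.25 = 1.2000
x' = -0.5 + 1.2000·(sin -2.9812 − sin -2.3562) = 0.1569
y' = 5 − 1.2000·(cos -2.9812 − cos -2.3562) = 5.3361

(0.1569, 5.3361, -2.9812)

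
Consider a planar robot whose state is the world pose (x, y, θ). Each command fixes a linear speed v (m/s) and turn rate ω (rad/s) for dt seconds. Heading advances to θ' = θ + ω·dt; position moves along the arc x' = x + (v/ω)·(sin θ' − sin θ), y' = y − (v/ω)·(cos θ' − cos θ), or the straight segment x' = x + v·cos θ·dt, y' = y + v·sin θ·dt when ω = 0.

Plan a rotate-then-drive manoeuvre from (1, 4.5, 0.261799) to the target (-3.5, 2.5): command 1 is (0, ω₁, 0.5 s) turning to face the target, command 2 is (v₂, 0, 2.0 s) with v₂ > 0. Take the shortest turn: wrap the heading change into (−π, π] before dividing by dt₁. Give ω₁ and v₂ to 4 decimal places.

ω₁ = -5.9703, v₂ = 2.4622

heading to target = atan2(2.5−4.5, -3.5−1) = -2.7234
Δθ = wrap(-2.7234 − 0.2618) = -2.9852; ω₁ = Δθ/dt₁ = -5.9703
distance = √((-3.5−1)² + (2.5−4.5)²) = 4.9244; v₂ = distance/dt₂ = 2.4622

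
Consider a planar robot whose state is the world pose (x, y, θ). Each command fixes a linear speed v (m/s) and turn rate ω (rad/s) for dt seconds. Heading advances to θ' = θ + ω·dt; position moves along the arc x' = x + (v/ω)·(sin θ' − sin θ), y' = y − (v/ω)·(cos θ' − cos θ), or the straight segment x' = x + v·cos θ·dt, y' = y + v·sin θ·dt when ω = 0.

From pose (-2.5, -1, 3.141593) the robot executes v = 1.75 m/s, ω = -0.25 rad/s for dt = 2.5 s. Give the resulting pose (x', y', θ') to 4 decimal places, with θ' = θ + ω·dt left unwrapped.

(-6.5957, 0.3233, 2.5166)

θ' = 3.1416 + -0.25·2.5 = 2.5166
R = v/ω = 1.75/-0.25 = -7.0000
x' = -2.5 + -7.0000·(sin 2.5166 − sin 3.1416) = -6.5957
y' = -1 − -7.0000·(cos 2.5166 − cos 3.1416) = 0.3233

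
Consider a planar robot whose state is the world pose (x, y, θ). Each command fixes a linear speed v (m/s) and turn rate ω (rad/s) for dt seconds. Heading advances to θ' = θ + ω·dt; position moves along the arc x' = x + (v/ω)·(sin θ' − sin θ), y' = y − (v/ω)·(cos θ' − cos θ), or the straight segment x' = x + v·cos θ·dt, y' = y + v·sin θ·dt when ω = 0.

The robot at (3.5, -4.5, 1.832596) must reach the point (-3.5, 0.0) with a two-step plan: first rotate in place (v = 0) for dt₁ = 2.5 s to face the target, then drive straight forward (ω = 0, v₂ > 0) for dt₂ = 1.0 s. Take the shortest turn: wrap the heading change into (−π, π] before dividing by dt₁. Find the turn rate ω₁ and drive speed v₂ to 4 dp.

ω₁ = 0.2951, v₂ = 8.3217

heading to target = atan2(0−-4.5, -3.5−3.5) = 2.5703
Δθ = wrap(2.5703 − 1.8326) = 0.7377; ω₁ = Δθ/dt₁ = 0.2951
distance = √((-3.5−3.5)² + (0−-4.5)²) = 8.3217; v₂ = distance/dt₂ = 8.3217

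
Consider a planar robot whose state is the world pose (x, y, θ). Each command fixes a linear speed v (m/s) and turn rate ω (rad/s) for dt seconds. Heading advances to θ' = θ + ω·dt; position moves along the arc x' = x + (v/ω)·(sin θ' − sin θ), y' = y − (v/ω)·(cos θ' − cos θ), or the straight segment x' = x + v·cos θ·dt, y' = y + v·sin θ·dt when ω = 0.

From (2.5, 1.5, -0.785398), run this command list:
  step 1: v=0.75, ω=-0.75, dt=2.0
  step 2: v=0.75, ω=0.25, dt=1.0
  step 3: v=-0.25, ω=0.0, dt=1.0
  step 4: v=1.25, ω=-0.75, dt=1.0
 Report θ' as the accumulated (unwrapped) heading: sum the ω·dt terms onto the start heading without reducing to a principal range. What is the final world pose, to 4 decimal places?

step 1: θ'=-2.2854 (R=-1.0000) → pose (2.5482, 0.1376, -2.2854)
step 2: θ'=-2.0354 (R=3.0000) → pose (2.1323, -0.4842, -2.0354)
step 3: θ'=-2.0354 (straight) → pose (2.2443, -0.2607, -2.0354)
step 4: θ'=-2.7854 (R=-1.6667) → pose (1.3355, -1.0759, -2.7854)

(1.3355, -1.0759, -2.7854)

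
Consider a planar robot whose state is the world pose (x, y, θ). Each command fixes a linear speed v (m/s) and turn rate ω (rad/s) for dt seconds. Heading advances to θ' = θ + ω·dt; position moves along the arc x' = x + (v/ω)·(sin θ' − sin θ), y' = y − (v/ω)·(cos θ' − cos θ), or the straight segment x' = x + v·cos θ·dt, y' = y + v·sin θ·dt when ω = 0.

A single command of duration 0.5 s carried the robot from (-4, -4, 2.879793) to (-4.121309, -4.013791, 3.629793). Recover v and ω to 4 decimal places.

Δθ = 3.629793 − 2.879793 = 0.750000
ω = Δθ/dt = 0.750000/0.5 = 1.5000
R = Δx/(sin θ' − sin θ) = 0.1667
v = R·ω = 0.1667·1.5000 = 0.2500

v = 0.2500, ω = 1.5000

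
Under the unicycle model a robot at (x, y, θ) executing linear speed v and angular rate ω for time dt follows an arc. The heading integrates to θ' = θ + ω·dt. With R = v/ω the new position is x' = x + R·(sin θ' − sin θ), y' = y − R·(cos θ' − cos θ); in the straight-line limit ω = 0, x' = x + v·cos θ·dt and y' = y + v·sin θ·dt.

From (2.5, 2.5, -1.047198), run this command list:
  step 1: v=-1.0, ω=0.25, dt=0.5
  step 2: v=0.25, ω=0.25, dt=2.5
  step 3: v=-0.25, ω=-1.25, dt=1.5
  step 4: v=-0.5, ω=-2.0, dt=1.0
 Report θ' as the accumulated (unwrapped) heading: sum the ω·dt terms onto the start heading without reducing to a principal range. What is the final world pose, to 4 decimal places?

step 1: θ'=-0.9222 (R=-4.0000) → pose (2.2236, 2.9163, -0.9222)
step 2: θ'=-0.2972 (R=1.0000) → pose (2.7277, 2.5642, -0.2972)
step 3: θ'=-2.1722 (R=0.2000) → pose (2.6214, 2.8686, -2.1722)
step 4: θ'=-4.1722 (R=0.2500) → pose (3.0419, 2.8557, -4.1722)

(3.0419, 2.8557, -4.1722)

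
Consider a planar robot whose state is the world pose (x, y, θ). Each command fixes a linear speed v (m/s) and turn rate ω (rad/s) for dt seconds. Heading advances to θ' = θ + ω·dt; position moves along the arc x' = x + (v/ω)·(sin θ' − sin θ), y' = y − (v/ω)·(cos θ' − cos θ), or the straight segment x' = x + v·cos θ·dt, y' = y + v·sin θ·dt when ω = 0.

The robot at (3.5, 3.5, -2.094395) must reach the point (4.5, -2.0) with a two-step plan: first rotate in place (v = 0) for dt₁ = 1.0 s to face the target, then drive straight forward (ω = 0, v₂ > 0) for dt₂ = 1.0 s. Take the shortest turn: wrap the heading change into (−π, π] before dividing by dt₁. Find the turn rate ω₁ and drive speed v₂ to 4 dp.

ω₁ = 0.7035, v₂ = 5.5902

heading to target = atan2(-2−3.5, 4.5−3.5) = -1.3909
Δθ = wrap(-1.3909 − -2.0944) = 0.7035; ω₁ = Δθ/dt₁ = 0.7035
distance = √((4.5−3.5)² + (-2−3.5)²) = 5.5902; v₂ = distance/dt₂ = 5.5902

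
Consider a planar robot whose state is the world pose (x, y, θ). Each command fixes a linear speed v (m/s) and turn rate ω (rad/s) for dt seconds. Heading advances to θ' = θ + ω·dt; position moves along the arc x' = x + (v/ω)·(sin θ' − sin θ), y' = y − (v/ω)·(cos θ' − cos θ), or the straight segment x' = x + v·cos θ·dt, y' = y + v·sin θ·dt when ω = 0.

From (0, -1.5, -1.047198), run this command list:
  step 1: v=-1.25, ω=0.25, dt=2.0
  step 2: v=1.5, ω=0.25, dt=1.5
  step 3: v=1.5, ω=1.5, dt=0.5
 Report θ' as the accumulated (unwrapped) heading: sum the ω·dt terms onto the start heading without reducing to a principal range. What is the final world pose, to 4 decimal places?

(1.0826, -0.3699, 0.5778)

step 1: θ'=-0.5472 (R=-5.0000) → pose (-1.7286, 0.2699, -0.5472)
step 2: θ'=-0.1722 (R=6.0000) → pose (0.3650, -0.5174, -0.1722)
step 3: θ'=0.5778 (R=1.0000) → pose (1.0826, -0.3699, 0.5778)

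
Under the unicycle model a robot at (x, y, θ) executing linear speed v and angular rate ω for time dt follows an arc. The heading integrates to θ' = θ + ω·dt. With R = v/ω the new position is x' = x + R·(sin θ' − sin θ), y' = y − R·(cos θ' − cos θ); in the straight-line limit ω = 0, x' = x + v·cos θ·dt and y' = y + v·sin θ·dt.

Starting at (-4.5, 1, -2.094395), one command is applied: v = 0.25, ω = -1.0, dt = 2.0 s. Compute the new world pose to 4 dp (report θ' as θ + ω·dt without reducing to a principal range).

θ' = -2.0944 + -1.0·2.0 = -4.0944
R = v/ω = 0.25/-1.0 = -0.2500
x' = -4.5 + -0.2500·(sin -4.0944 − sin -2.0944) = -4.9203
y' = 1 − -0.2500·(cos -4.0944 − cos -2.0944) = 0.9801

(-4.9203, 0.9801, -4.0944)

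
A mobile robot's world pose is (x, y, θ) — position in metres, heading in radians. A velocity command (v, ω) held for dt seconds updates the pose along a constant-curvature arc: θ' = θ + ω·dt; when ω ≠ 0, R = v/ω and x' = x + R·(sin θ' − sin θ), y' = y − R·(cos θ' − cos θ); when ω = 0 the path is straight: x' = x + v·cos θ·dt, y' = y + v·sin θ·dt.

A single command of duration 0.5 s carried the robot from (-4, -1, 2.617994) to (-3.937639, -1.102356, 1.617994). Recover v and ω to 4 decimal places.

Δθ = 1.617994 − 2.617994 = -1.000000
ω = Δθ/dt = -1.000000/0.5 = -2.0000
R = −Δy/(cos θ' − cos θ) = 0.1250
v = R·ω = 0.1250·-2.0000 = -0.2500

v = -0.2500, ω = -2.0000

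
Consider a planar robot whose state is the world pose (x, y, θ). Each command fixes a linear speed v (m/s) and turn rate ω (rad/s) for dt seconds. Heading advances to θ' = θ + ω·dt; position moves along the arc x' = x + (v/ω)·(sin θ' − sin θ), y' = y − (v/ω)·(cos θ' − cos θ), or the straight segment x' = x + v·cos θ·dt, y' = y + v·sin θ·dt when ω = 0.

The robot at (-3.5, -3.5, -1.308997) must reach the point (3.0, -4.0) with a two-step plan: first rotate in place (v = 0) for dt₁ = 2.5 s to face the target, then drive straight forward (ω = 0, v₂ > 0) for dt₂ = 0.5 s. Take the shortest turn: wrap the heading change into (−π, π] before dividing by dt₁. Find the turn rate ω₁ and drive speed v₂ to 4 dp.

heading to target = atan2(-4−-3.5, 3−-3.5) = -0.0768
Δθ = wrap(-0.0768 − -1.3090) = 1.2322; ω₁ = Δθ/dt₁ = 0.4929
distance = √((3−-3.5)² + (-4−-3.5)²) = 6.5192; v₂ = distance/dt₂ = 13.0384

ω₁ = 0.4929, v₂ = 13.0384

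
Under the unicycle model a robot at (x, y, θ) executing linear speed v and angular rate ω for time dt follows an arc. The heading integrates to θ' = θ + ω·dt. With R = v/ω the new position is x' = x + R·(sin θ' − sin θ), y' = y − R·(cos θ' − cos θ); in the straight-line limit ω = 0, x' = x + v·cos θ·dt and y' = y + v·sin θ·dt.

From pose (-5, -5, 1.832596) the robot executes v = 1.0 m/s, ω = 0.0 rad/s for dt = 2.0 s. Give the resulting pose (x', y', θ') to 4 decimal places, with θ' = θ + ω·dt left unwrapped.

(-5.5176, -3.0681, 1.8326)

θ' = 1.8326 + 0.0·2.0 = 1.8326
ω = 0 → straight: x' = -5 + 1.0·cos(1.8326)·2.0 = -5.5176
y' = -5 + 1.0·sin(1.8326)·2.0 = -3.0681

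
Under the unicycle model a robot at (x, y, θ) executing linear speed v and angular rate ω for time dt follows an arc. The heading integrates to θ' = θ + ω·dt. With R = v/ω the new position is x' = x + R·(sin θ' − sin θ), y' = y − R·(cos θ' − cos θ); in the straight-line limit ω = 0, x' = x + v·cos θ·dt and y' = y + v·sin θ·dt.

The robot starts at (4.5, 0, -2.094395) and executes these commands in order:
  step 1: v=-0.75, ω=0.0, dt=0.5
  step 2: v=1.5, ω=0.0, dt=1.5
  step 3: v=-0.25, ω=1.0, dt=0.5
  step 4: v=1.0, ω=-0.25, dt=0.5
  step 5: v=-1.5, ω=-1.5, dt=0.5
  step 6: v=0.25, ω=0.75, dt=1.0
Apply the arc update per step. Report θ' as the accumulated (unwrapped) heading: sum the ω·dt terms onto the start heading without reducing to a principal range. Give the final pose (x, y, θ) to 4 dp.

(3.7971, -1.5796, -1.7194)

step 1: θ'=-2.0944 (straight) → pose (4.6875, 0.3248, -2.0944)
step 2: θ'=-2.0944 (straight) → pose (3.5625, -1.6238, -2.0944)
step 3: θ'=-1.5944 (R=-0.2500) → pose (3.5959, -1.5047, -1.5944)
step 4: θ'=-1.7194 (R=-4.0000) → pose (3.5530, -2.0025, -1.7194)
step 5: θ'=-2.4694 (R=1.0000) → pose (3.9192, -1.3681, -2.4694)
step 6: θ'=-1.7194 (R=0.3333) → pose (3.7971, -1.5796, -1.7194)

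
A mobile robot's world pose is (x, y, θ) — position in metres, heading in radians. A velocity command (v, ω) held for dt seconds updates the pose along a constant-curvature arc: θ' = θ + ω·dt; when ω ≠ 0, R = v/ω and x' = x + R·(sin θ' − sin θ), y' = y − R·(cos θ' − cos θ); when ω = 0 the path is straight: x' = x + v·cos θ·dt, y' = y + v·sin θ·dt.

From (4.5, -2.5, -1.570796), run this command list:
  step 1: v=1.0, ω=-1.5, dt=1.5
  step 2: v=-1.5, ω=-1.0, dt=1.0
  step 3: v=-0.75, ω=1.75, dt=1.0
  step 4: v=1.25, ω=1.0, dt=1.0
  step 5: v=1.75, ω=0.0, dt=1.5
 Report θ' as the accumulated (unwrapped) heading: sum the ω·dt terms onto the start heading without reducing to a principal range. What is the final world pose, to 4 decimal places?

step 1: θ'=-3.8208 (R=-0.6667) → pose (3.4146, -3.0187, -3.8208)
step 2: θ'=-4.8208 (R=1.5000) → pose (3.9635, -4.3481, -4.8208)
step 3: θ'=-3.0708 (R=-0.4286) → pose (4.4199, -4.8220, -3.0708)
step 4: θ'=-2.0708 (R=1.2500) → pose (3.4113, -5.4696, -2.0708)
step 5: θ'=-2.0708 (straight) → pose (2.1528, -7.7732, -2.0708)

(2.1528, -7.7732, -2.0708)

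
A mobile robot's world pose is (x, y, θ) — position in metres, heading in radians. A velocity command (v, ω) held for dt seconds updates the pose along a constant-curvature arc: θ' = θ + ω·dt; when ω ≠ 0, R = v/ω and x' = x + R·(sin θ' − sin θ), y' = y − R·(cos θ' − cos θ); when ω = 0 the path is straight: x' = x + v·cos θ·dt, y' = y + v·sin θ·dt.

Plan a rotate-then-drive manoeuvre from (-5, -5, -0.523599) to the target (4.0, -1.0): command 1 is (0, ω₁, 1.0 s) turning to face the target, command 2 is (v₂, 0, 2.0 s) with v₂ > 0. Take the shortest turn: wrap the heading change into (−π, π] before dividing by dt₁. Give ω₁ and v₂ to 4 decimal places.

heading to target = atan2(-1−-5, 4−-5) = 0.4182
Δθ = wrap(0.4182 − -0.5236) = 0.9418; ω₁ = Δθ/dt₁ = 0.9418
distance = √((4−-5)² + (-1−-5)²) = 9.8489; v₂ = distance/dt₂ = 4.9244

ω₁ = 0.9418, v₂ = 4.9244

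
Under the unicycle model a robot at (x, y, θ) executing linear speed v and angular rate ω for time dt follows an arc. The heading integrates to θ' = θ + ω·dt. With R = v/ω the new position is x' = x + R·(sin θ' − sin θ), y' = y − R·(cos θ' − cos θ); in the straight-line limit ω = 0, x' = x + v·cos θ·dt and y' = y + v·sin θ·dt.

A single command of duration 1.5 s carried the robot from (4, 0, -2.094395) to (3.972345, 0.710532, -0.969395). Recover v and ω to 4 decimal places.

v = -0.5000, ω = 0.7500

Δθ = -0.969395 − -2.094395 = 1.125000
ω = Δθ/dt = 1.125000/1.5 = 0.7500
R = −Δy/(cos θ' − cos θ) = -0.6667
v = R·ω = -0.6667·0.7500 = -0.5000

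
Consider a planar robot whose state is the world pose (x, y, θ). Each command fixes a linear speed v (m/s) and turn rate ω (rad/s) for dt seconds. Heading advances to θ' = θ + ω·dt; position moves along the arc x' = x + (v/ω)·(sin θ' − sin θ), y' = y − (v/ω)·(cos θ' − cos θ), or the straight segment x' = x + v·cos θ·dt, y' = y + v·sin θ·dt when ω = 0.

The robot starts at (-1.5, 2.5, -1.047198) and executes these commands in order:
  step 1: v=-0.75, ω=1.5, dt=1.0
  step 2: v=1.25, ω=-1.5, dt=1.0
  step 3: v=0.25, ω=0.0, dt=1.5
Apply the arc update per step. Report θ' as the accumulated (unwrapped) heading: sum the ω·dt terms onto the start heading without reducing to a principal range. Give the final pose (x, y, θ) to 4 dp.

(-0.8780, 2.0422, -1.0472)

step 1: θ'=0.4528 (R=-0.5000) → pose (-2.1518, 2.6996, 0.4528)
step 2: θ'=-1.0472 (R=-0.8333) → pose (-1.0655, 2.3669, -1.0472)
step 3: θ'=-1.0472 (straight) → pose (-0.8780, 2.0422, -1.0472)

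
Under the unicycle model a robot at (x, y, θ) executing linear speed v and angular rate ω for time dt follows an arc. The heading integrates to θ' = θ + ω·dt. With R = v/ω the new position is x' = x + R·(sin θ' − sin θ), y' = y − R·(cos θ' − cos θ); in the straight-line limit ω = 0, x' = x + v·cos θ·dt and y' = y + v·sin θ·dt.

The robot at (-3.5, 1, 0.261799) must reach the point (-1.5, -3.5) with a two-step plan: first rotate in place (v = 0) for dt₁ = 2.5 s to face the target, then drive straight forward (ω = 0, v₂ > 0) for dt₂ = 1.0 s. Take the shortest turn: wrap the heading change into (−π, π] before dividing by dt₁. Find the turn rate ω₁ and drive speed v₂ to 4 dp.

ω₁ = -0.5657, v₂ = 4.9244

heading to target = atan2(-3.5−1, -1.5−-3.5) = -1.1526
Δθ = wrap(-1.1526 − 0.2618) = -1.4144; ω₁ = Δθ/dt₁ = -0.5657
distance = √((-1.5−-3.5)² + (-3.5−1)²) = 4.9244; v₂ = distance/dt₂ = 4.9244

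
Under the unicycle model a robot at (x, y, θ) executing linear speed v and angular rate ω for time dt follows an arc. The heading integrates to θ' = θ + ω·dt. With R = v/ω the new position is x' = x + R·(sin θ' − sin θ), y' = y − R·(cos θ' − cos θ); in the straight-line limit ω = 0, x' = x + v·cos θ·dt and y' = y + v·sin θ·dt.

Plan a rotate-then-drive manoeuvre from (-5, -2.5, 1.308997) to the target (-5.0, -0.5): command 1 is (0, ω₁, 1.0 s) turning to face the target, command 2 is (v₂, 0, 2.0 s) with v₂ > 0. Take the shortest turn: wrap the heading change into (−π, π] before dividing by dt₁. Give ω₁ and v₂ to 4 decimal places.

ω₁ = 0.2618, v₂ = 1.0000

heading to target = atan2(-0.5−-2.5, -5−-5) = 1.5708
Δθ = wrap(1.5708 − 1.3090) = 0.2618; ω₁ = Δθ/dt₁ = 0.2618
distance = √((-5−-5)² + (-0.5−-2.5)²) = 2.0000; v₂ = distance/dt₂ = 1.0000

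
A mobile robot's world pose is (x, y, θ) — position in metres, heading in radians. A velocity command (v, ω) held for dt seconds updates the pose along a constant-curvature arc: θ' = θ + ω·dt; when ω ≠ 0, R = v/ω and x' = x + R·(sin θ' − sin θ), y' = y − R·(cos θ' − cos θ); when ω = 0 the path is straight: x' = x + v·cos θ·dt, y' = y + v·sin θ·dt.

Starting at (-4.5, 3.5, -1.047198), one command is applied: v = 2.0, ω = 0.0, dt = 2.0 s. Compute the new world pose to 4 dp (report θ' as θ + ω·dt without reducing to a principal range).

(-2.5000, 0.0359, -1.0472)

θ' = -1.0472 + 0.0·2.0 = -1.0472
ω = 0 → straight: x' = -4.5 + 2.0·cos(-1.0472)·2.0 = -2.5000
y' = 3.5 + 2.0·sin(-1.0472)·2.0 = 0.0359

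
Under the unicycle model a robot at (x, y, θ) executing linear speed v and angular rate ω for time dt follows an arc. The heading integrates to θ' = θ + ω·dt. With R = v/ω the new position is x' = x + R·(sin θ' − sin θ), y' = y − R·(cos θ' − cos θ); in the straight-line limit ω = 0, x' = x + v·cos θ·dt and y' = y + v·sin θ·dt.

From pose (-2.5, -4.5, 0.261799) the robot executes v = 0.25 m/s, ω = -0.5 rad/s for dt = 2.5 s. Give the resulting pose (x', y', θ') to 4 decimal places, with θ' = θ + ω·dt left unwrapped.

(-1.9531, -4.7079, -0.9882)

θ' = 0.2618 + -0.5·2.5 = -0.9882
R = v/ω = 0.25/-0.5 = -0.5000
x' = -2.5 + -0.5000·(sin -0.9882 − sin 0.2618) = -1.9531
y' = -4.5 − -0.5000·(cos -0.9882 − cos 0.2618) = -4.7079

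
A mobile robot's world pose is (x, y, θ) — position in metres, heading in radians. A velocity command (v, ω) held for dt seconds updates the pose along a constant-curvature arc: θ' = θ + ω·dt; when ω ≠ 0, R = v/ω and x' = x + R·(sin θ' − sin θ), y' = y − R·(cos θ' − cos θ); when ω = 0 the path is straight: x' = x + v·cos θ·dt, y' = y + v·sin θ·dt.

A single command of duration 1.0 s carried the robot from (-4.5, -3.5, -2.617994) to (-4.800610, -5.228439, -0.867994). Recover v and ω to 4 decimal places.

Δθ = -0.867994 − -2.617994 = 1.750000
ω = Δθ/dt = 1.750000/1.0 = 1.7500
R = −Δy/(cos θ' − cos θ) = 1.1429
v = R·ω = 1.1429·1.7500 = 2.0000

v = 2.0000, ω = 1.7500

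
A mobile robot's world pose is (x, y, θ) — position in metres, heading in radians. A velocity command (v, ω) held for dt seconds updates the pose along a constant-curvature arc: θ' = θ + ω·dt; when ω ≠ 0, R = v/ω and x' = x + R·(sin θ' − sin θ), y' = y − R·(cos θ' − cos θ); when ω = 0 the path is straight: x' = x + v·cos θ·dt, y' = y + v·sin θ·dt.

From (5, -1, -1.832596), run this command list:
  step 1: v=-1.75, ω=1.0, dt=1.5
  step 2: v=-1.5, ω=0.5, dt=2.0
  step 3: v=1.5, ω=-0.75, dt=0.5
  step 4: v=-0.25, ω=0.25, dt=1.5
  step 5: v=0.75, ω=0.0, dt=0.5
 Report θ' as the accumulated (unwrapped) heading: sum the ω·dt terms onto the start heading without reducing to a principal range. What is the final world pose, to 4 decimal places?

(1.6699, 1.0320, 0.6674)

step 1: θ'=-0.3326 (R=-1.7500) → pose (3.8810, 1.1070, -0.3326)
step 2: θ'=0.6674 (R=-3.0000) → pose (1.0447, 0.6277, 0.6674)
step 3: θ'=0.2924 (R=-2.0000) → pose (1.7060, 0.9720, 0.2924)
step 4: θ'=0.6674 (R=-1.0000) → pose (1.3754, 0.7999, 0.6674)
step 5: θ'=0.6674 (straight) → pose (1.6699, 1.0320, 0.6674)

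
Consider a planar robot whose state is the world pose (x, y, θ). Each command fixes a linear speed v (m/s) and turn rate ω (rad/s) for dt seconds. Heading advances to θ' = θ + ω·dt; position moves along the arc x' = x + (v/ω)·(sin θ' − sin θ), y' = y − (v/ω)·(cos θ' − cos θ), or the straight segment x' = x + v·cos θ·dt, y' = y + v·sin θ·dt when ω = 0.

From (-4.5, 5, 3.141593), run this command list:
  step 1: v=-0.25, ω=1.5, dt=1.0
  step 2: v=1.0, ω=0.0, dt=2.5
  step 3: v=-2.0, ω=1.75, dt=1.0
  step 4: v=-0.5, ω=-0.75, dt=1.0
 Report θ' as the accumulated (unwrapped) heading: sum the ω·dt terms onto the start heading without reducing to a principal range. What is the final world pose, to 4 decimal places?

(-6.2454, 4.0068, 5.6416)

step 1: θ'=4.6416 (R=-0.1667) → pose (-4.3338, 5.1549, 4.6416)
step 2: θ'=4.6416 (straight) → pose (-4.5106, 2.6611, 4.6416)
step 3: θ'=6.3916 (R=-1.1429) → pose (-5.7742, 3.8781, 6.3916)
step 4: θ'=5.6416 (R=0.6667) → pose (-6.2454, 4.0068, 5.6416)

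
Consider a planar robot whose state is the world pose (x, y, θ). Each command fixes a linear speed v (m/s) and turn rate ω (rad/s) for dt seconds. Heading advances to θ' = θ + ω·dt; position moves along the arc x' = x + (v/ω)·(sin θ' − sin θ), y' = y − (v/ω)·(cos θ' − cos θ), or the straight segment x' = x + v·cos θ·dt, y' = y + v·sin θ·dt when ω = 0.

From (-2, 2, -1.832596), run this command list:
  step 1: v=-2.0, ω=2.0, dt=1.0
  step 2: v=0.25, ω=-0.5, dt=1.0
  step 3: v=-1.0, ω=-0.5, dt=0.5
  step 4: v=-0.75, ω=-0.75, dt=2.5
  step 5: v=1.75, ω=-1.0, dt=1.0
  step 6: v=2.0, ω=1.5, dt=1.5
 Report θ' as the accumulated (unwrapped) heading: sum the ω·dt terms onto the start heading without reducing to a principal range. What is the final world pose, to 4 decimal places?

step 1: θ'=0.1674 (R=-1.0000) → pose (-3.1325, 3.2448, 0.1674)
step 2: θ'=-0.3326 (R=-0.5000) → pose (-2.8860, 3.2244, -0.3326)
step 3: θ'=-0.5826 (R=2.0000) → pose (-3.3334, 3.4448, -0.5826)
step 4: θ'=-2.4576 (R=1.0000) → pose (-3.4151, 5.0548, -2.4576)
step 5: θ'=-3.4576 (R=-1.7500) → pose (-5.0647, 4.7478, -3.4576)
step 6: θ'=-1.2076 (R=1.3333) → pose (-6.7255, 3.0068, -1.2076)

(-6.7255, 3.0068, -1.2076)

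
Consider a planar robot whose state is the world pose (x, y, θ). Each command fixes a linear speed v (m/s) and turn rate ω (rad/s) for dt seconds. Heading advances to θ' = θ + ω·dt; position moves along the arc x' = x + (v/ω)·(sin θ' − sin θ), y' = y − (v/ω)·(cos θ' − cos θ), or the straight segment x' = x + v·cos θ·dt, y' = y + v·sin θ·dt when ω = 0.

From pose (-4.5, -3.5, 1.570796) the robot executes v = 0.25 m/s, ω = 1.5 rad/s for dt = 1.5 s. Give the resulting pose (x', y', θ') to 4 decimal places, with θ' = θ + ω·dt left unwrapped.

(-4.7714, -3.3703, 3.8208)

θ' = 1.5708 + 1.5·1.5 = 3.8208
R = v/ω = 0.25/1.5 = 0.1667
x' = -4.5 + 0.1667·(sin 3.8208 − sin 1.5708) = -4.7714
y' = -3.5 − 0.1667·(cos 3.8208 − cos 1.5708) = -3.3703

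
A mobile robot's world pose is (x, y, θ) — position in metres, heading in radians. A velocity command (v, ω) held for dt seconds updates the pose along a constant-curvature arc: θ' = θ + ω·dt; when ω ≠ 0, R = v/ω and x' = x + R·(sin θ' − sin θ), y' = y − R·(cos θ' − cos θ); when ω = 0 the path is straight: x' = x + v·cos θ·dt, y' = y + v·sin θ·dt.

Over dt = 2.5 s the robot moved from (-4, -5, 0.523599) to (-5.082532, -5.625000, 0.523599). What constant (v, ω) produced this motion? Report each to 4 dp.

v = -0.5000, ω = 0.0000

Δθ = 0.523599 − 0.523599 = 0.000000
ω = Δθ/dt = 0.000000/2.5 = 0.0000
ω = 0 → v = (Δx·cos θ + Δy·sin θ)/dt = -0.5000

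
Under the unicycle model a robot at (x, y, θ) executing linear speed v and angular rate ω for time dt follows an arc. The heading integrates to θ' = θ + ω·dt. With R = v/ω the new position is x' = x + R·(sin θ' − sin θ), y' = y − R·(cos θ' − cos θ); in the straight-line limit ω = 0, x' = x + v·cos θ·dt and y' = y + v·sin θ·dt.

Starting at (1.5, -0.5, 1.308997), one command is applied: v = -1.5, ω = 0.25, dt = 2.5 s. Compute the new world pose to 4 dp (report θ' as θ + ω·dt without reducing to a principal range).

(1.6870, -4.1845, 1.9340)

θ' = 1.3090 + 0.25·2.5 = 1.9340
R = v/ω = -1.5/0.25 = -6.0000
x' = 1.5 + -6.0000·(sin 1.9340 − sin 1.3090) = 1.6870
y' = -0.5 − -6.0000·(cos 1.9340 − cos 1.3090) = -4.1845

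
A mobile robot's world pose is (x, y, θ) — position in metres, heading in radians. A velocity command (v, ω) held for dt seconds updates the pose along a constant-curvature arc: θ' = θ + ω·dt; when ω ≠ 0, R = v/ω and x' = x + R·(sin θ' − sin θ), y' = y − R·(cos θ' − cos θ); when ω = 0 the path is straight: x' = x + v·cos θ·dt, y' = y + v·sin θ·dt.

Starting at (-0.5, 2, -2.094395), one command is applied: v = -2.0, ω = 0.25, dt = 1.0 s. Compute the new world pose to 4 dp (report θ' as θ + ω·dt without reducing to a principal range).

θ' = -2.0944 + 0.25·1.0 = -1.8444
R = v/ω = -2.0/0.25 = -8.0000
x' = -0.5 + -8.0000·(sin -1.8444 − sin -2.0944) = 0.2742
y' = 2 − -8.0000·(cos -1.8444 − cos -2.0944) = 3.8384

(0.2742, 3.8384, -1.8444)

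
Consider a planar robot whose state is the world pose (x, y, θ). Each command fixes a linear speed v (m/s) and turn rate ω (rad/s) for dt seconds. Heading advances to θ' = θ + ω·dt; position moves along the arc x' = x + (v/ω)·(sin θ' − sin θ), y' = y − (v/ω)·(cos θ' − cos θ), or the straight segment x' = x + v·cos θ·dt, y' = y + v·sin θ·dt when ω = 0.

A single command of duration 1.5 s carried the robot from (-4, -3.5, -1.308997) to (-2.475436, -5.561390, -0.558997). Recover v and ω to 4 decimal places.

v = 1.7500, ω = 0.5000

Δθ = -0.558997 − -1.308997 = 0.750000
ω = Δθ/dt = 0.750000/1.5 = 0.5000
R = −Δy/(cos θ' − cos θ) = 3.5000
v = R·ω = 3.5000·0.5000 = 1.7500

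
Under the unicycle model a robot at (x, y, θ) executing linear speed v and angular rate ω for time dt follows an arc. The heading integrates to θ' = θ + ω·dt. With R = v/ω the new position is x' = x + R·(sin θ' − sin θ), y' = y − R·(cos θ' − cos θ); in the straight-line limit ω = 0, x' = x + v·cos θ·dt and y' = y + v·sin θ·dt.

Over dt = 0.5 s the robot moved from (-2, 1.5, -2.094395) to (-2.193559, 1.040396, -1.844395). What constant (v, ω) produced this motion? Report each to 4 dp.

v = 1.0000, ω = 0.5000

Δθ = -1.844395 − -2.094395 = 0.250000
ω = Δθ/dt = 0.250000/0.5 = 0.5000
R = −Δy/(cos θ' − cos θ) = 2.0000
v = R·ω = 2.0000·0.5000 = 1.0000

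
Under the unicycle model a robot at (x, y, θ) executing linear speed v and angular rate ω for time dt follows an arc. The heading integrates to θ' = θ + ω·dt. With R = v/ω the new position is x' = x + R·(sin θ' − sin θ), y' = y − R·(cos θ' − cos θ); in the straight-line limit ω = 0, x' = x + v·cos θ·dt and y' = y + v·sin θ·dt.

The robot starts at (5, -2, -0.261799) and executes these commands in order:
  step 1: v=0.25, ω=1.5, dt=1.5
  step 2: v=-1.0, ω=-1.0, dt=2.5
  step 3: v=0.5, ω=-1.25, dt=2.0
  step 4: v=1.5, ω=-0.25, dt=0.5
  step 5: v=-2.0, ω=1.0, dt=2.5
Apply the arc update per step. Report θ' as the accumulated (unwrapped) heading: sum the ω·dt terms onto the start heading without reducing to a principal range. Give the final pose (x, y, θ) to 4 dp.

(4.0793, -0.2365, -0.6368)

step 1: θ'=1.9882 (R=0.1667) → pose (5.1955, -1.7714, 1.9882)
step 2: θ'=-0.5118 (R=1.0000) → pose (3.7916, -3.0487, -0.5118)
step 3: θ'=-3.0118 (R=-0.4000) → pose (3.6475, -3.7941, -3.0118)
step 4: θ'=-3.1368 (R=-6.0000) → pose (2.8997, -3.8445, -3.1368)
step 5: θ'=-0.6368 (R=-2.0000) → pose (4.0793, -0.2365, -0.6368)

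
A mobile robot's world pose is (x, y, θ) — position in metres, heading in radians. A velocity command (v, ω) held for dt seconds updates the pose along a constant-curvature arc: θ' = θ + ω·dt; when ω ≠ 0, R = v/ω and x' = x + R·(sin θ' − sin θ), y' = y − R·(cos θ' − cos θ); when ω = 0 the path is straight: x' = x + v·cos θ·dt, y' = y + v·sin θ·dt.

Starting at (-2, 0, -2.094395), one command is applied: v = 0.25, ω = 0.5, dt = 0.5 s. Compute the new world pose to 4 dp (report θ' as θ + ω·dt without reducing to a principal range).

(-2.0484, -0.1149, -1.8444)

θ' = -2.0944 + 0.5·0.5 = -1.8444
R = v/ω = 0.25/0.5 = 0.5000
x' = -2 + 0.5000·(sin -1.8444 − sin -2.0944) = -2.0484
y' = 0 − 0.5000·(cos -1.8444 − cos -2.0944) = -0.1149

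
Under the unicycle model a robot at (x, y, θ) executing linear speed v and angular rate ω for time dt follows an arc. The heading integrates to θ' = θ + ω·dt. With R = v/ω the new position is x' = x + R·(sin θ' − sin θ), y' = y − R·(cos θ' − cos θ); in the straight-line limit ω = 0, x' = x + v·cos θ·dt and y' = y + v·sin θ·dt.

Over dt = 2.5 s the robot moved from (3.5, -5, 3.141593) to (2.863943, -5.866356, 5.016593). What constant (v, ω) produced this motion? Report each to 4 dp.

Δθ = 5.016593 − 3.141593 = 1.875000
ω = Δθ/dt = 1.875000/2.5 = 0.7500
R = −Δy/(cos θ' − cos θ) = 0.6667
v = R·ω = 0.6667·0.7500 = 0.5000

v = 0.5000, ω = 0.7500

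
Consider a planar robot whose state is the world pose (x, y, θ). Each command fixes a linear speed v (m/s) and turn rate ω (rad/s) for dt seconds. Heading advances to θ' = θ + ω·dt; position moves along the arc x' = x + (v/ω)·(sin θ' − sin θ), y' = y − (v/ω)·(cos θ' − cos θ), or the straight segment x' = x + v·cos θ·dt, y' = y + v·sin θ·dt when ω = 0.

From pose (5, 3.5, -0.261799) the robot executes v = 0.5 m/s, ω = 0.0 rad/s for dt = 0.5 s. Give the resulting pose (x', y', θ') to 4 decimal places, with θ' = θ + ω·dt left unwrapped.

θ' = -0.2618 + 0.0·0.5 = -0.2618
ω = 0 → straight: x' = 5 + 0.5·cos(-0.2618)·0.5 = 5.2415
y' = 3.5 + 0.5·sin(-0.2618)·0.5 = 3.4353

(5.2415, 3.4353, -0.2618)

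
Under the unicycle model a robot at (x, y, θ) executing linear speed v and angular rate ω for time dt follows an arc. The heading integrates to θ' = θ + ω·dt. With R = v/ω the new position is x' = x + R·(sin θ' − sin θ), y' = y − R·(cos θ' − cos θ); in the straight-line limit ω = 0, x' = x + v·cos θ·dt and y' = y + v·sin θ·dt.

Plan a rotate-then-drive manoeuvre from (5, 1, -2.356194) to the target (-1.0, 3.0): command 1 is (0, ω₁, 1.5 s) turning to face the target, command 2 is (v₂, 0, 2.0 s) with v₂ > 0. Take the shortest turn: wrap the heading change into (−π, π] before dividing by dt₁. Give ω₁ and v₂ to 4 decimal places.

heading to target = atan2(3−1, -1−5) = 2.8198
Δθ = wrap(2.8198 − -2.3562) = -1.1071; ω₁ = Δθ/dt₁ = -0.7381
distance = √((-1−5)² + (3−1)²) = 6.3246; v₂ = distance/dt₂ = 3.1623

ω₁ = -0.7381, v₂ = 3.1623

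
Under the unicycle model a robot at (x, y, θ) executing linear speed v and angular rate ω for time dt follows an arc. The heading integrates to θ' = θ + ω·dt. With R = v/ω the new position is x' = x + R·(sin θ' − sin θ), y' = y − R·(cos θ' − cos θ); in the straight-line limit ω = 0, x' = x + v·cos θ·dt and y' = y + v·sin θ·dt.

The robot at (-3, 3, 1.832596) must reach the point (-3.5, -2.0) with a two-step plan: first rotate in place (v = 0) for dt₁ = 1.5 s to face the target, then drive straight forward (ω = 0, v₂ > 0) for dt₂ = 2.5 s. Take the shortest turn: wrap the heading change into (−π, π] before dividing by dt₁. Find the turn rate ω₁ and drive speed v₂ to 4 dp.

heading to target = atan2(-2−3, -3.5−-3) = -1.6705
Δθ = wrap(-1.6705 − 1.8326) = 2.7801; ω₁ = Δθ/dt₁ = 1.8534
distance = √((-3.5−-3)² + (-2−3)²) = 5.0249; v₂ = distance/dt₂ = 2.0100

ω₁ = 1.8534, v₂ = 2.0100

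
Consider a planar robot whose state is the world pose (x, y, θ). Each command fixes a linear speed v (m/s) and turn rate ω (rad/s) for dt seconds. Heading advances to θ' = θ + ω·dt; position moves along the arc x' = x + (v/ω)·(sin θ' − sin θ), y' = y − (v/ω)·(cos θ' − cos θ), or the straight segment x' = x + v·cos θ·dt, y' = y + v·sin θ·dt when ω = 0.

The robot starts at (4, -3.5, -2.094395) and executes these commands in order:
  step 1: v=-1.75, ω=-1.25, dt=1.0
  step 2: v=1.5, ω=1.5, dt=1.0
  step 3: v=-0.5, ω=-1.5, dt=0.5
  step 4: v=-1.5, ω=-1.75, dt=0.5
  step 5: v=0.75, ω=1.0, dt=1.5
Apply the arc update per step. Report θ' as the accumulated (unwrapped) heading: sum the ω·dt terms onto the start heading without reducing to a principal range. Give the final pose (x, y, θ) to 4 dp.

(4.2670, -3.6829, -1.9694)

step 1: θ'=-3.3444 (R=1.4000) → pose (5.4944, -2.8287, -3.3444)
step 2: θ'=-1.8444 (R=1.0000) → pose (4.3302, -3.5380, -1.8444)
step 3: θ'=-2.5944 (R=0.3333) → pose (4.4777, -3.3434, -2.5944)
step 4: θ'=-3.4694 (R=0.8571) → pose (5.1996, -3.2639, -3.4694)
step 5: θ'=-1.9694 (R=0.7500) → pose (4.2670, -3.6829, -1.9694)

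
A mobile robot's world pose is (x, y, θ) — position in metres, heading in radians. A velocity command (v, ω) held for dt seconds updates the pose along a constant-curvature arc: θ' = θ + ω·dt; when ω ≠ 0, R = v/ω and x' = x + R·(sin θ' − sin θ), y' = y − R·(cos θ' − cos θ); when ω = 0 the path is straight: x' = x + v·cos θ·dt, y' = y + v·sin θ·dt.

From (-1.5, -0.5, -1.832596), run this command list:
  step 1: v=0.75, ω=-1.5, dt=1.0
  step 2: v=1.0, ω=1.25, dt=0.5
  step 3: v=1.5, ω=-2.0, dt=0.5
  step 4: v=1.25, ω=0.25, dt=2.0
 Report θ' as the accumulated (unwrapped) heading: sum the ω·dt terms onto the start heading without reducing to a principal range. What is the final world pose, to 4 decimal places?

(-5.6353, -0.1048, -3.2076)

step 1: θ'=-3.3326 (R=-0.5000) → pose (-2.0779, -0.8615, -3.3326)
step 2: θ'=-2.7076 (R=0.8000) → pose (-2.5662, -0.9211, -2.7076)
step 3: θ'=-3.7076 (R=-0.7500) → pose (-3.2837, -0.8737, -3.7076)
step 4: θ'=-3.2076 (R=5.0000) → pose (-5.6353, -0.1048, -3.2076)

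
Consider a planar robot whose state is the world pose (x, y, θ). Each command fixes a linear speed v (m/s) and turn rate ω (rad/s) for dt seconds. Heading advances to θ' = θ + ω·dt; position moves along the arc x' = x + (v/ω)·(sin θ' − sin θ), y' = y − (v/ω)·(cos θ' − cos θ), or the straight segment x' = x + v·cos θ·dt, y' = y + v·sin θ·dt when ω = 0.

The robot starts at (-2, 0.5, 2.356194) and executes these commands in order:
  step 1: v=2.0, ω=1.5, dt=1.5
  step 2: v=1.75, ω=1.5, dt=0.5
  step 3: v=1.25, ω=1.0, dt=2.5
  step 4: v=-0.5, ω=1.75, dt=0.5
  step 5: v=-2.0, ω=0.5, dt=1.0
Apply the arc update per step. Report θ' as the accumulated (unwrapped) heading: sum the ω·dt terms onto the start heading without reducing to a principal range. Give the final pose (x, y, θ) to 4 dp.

step 1: θ'=4.6062 (R=1.3333) → pose (-4.2686, -0.3015, 4.6062)
step 2: θ'=5.3562 (R=1.1667) → pose (-4.0417, -1.1254, 5.3562)
step 3: θ'=7.8562 (R=1.2500) → pose (-1.7919, -0.3724, 7.8562)
step 4: θ'=8.7312 (R=-0.2857) → pose (-1.6888, -0.5914, 8.7312)
step 5: θ'=9.2312 (R=-4.0000) → pose (0.0988, -1.4409, 9.2312)

(0.0988, -1.4409, 9.2312)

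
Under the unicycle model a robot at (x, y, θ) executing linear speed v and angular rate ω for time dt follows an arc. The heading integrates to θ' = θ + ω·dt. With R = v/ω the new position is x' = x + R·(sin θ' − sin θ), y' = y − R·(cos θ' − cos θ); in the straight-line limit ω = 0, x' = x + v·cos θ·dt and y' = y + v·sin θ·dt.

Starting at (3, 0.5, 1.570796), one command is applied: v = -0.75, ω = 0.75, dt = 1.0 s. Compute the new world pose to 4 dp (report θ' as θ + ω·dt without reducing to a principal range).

θ' = 1.5708 + 0.75·1.0 = 2.3208
R = v/ω = -0.75/0.75 = -1.0000
x' = 3 + -1.0000·(sin 2.3208 − sin 1.5708) = 3.2683
y' = 0.5 − -1.0000·(cos 2.3208 − cos 1.5708) = -0.1816

(3.2683, -0.1816, 2.3208)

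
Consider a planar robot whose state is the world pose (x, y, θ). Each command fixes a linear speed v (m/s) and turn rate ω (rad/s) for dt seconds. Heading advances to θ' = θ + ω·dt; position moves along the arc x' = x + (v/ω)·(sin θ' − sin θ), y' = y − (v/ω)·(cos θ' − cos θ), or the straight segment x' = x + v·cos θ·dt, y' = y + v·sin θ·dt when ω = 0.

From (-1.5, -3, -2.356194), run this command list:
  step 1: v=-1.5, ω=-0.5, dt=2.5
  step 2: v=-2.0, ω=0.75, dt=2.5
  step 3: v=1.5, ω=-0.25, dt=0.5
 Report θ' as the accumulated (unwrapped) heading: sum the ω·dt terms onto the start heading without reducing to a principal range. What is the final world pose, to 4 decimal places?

step 1: θ'=-3.6062 (R=3.0000) → pose (1.9655, -2.4393, -3.6062)
step 2: θ'=-1.7312 (R=-2.6667) → pose (5.7928, -0.4812, -1.7312)
step 3: θ'=-1.8562 (R=-6.0000) → pose (5.6271, -1.2122, -1.8562)

(5.6271, -1.2122, -1.8562)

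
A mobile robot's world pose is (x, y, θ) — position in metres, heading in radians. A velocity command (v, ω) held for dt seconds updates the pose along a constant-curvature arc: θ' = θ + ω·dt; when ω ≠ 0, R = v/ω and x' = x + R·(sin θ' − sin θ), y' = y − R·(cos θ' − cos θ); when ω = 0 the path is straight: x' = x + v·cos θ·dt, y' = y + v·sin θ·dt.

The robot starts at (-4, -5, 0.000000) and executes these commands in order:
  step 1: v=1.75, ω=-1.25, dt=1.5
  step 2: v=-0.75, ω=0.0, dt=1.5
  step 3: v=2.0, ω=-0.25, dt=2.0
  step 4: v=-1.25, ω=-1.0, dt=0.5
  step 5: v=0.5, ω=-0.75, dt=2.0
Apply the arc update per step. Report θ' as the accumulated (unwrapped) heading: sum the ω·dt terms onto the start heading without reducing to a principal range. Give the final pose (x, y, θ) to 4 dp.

step 1: θ'=-1.8750 (R=-1.4000) → pose (-2.6643, -6.8193, -1.8750)
step 2: θ'=-1.8750 (straight) → pose (-2.3273, -5.7460, -1.8750)
step 3: θ'=-2.3750 (R=-8.0000) → pose (-4.4105, -9.1120, -2.3750)
step 4: θ'=-2.8750 (R=1.2500) → pose (-3.8727, -8.8065, -2.8750)
step 5: θ'=-4.3750 (R=-0.6667) → pose (-4.6774, -8.3840, -4.3750)

(-4.6774, -8.3840, -4.3750)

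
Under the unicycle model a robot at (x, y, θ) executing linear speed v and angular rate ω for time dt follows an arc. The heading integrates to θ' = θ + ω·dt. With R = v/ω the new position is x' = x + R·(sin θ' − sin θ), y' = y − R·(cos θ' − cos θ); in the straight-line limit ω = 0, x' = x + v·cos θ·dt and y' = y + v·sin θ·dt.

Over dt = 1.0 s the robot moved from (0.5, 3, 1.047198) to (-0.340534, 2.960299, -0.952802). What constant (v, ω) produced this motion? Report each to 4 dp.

v = -1.0000, ω = -2.0000

Δθ = -0.952802 − 1.047198 = -2.000000
ω = Δθ/dt = -2.000000/1.0 = -2.0000
R = Δx/(sin θ' − sin θ) = 0.5000
v = R·ω = 0.5000·-2.0000 = -1.0000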